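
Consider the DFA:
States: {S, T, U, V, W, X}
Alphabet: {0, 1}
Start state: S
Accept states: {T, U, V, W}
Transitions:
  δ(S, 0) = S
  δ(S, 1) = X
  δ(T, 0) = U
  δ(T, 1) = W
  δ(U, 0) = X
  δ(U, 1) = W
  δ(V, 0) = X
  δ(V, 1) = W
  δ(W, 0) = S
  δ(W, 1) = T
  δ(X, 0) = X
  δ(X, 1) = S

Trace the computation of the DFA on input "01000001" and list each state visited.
read '0': S → S
  read '1': S → X
  read '0': X → X
  read '0': X → X
  read '0': X → X
  read '0': X → X
  read '0': X → X
  read '1': X → S
S -> S -> X -> X -> X -> X -> X -> X -> S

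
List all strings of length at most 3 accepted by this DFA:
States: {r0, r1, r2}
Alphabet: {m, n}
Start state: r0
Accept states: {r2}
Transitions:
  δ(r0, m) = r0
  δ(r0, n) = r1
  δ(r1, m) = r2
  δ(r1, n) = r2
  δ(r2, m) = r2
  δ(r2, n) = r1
nm, nn, mnm, mnn, nmm, nnm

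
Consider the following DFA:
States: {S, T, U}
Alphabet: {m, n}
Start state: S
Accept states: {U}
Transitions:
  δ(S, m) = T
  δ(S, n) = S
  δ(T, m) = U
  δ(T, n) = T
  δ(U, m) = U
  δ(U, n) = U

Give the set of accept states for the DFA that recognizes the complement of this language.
Complement accept states = All states \ Original accept states
= {S, T, U} \ {U}
{S, T}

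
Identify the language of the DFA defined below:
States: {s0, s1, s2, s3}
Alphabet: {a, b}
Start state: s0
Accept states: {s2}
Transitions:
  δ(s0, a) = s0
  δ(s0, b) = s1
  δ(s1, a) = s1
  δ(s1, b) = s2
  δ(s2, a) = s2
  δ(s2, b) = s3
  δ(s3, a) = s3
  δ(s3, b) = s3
Testing a few strings:
  'bab' → accept
  'bbb' → reject
  'b' → reject
  'baa' → reject
State roles: s0=zero b's; s1=one b; s2=two b's; s3=≥ three b's (dead)
All strings over {a,b} containing exactly two b's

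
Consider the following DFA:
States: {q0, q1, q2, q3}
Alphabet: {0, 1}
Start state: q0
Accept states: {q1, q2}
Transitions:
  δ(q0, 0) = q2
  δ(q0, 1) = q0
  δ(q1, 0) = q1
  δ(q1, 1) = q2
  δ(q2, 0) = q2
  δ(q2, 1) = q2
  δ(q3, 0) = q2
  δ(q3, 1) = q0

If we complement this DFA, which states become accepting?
Complement accept states = All states \ Original accept states
= {q0, q1, q2, q3} \ {q1, q2}
{q0, q3}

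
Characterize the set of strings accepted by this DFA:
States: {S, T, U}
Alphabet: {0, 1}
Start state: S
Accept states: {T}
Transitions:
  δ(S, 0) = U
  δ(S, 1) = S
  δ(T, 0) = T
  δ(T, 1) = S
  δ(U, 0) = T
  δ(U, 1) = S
Testing a few strings:
  '1' → reject
  '0' → reject
  '1011' → reject
  '10' → reject
State roles: S=last symbol not 0; T=two trailing 0's; U=one trailing 0
All binary strings ending with 00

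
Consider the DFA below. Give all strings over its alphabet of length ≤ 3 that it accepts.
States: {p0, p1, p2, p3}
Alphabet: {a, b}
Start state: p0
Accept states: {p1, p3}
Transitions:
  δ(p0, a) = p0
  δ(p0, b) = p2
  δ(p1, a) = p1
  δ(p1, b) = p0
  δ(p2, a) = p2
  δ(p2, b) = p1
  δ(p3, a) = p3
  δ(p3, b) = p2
bb, abb, bab, bba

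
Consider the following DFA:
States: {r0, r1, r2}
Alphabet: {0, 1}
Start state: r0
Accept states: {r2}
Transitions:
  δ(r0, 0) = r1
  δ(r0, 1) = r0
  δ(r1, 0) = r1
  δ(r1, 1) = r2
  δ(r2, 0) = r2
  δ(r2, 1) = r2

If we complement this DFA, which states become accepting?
Complement accept states = All states \ Original accept states
= {r0, r1, r2} \ {r2}
{r0, r1}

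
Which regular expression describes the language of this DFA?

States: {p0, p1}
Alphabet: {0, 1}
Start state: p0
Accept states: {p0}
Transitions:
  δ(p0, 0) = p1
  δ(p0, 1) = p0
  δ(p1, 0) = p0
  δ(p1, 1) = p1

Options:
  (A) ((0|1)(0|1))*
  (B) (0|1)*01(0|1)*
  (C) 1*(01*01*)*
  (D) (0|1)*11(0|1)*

Check each option against the DFA on short strings; one disagreement eliminates an option:
  (A) ((0|1)(0|1))*: on '1' the DFA goes p0 → p0 and accepts (p0 ∈ Accept), but the regex does not match it → eliminate
  (B) (0|1)*01(0|1)*: on ε the DFA stays in p0 and accepts (p0 ∈ Accept), but the regex does not match it → eliminate
  (C) 1*(01*01*)*: agrees with the DFA on every string of length ≤ 6
  (D) (0|1)*11(0|1)*: on ε the DFA stays in p0 and accepts (p0 ∈ Accept), but the regex does not match it → eliminate
Only (C) is consistent with the DFA.
(C) 1*(01*01*)*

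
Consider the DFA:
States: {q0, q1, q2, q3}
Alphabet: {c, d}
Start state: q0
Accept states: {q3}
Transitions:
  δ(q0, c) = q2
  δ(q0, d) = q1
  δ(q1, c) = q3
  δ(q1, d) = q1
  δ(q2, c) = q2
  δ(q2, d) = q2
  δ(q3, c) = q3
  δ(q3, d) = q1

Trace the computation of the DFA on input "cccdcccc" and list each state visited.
read 'c': q0 → q2
  read 'c': q2 → q2
  read 'c': q2 → q2
  read 'd': q2 → q2
  read 'c': q2 → q2
  read 'c': q2 → q2
  read 'c': q2 → q2
  read 'c': q2 → q2
q0 -> q2 -> q2 -> q2 -> q2 -> q2 -> q2 -> q2 -> q2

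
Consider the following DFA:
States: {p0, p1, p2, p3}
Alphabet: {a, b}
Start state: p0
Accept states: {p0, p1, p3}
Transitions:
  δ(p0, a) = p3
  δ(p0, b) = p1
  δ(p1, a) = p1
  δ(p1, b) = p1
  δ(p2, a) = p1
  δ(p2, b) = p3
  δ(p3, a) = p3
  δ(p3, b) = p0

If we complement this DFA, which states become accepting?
Complement accept states = All states \ Original accept states
= {p0, p1, p2, p3} \ {p0, p1, p3}
{p2}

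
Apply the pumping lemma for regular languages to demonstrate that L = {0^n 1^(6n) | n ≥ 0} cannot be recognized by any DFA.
Assume L is regular with pumping length p. Idea: pumping the 0-block breaks the 1:6 ratio.
Choose s = 0^p 1^(6p) (length 7p ≥ p). By the pumping lemma, s = xyz with |xy| ≤ p, |y| > 0, so y = 0^k with k ≥ 1. Then xy²z = 0^(p+k) 1^(6p). For this to be in L we would need 6p = 6(p+k), i.e. 6k = 0, contradicting k ≥ 1. So xy²z ∉ L.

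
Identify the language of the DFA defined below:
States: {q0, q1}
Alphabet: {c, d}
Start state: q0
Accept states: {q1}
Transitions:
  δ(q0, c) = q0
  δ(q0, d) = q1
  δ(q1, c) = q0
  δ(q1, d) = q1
Testing a few strings:
  'd' → accept
  'c' → reject
  'cdd' → accept
  'cdc' → reject
State roles: q0=last symbol not d; q1=last symbol is d
All strings over {c,d} ending with d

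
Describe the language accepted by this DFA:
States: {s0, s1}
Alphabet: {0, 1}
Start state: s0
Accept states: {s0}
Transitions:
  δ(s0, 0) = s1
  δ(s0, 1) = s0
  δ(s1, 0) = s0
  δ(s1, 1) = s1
Testing a few strings:
  '111' → accept
  '1' → accept
  '00' → accept
  '11' → accept
State roles: s0=even number of 0's so far; s1=odd number of 0's so far
All binary strings with an even number of 0's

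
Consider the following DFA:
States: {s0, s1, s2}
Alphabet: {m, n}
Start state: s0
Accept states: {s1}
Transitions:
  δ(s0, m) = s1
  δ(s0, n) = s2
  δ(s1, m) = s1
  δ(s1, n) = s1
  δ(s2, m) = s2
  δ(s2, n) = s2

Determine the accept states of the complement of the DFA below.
Complement accept states = All states \ Original accept states
= {s0, s1, s2} \ {s1}
{s0, s2}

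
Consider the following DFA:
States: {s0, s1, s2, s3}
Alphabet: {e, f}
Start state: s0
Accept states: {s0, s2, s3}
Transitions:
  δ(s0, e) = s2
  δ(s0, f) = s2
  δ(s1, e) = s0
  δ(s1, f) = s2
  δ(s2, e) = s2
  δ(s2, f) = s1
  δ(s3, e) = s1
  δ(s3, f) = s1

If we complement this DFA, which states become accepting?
Complement accept states = All states \ Original accept states
= {s0, s1, s2, s3} \ {s0, s2, s3}
{s1}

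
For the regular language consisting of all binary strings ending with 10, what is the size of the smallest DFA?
By Myhill–Nerode, count the distinguishable equivalence classes: 3 classes — one per longest suffix of the input that is a prefix of '10' (lengths 0 through 2); only the length-2 class is accepting.
3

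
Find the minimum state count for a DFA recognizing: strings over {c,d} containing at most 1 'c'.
By Myhill–Nerode, count the distinguishable equivalence classes: 3 classes — having seen 0, 1, or >1 copies of 'c'; counts 0 through 1 are accepting and >1 is dead.
3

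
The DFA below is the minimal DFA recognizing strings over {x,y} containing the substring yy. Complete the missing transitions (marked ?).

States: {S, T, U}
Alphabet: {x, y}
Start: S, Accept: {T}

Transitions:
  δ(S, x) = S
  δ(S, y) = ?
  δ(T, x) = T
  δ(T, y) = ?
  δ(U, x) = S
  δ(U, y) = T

From the language and accept set, identify what each state tracks — S: no progress toward yy; T: substring yy seen; U: one trailing y.
Each missing δ(q, a) is the state matching the new tracked value after reading a.
δ(S, y) = U; δ(T, y) = T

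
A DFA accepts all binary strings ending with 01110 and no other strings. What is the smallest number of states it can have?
By Myhill–Nerode, count the distinguishable equivalence classes: 6 classes — one per longest suffix of the input that is a prefix of '01110' (lengths 0 through 5); only the length-5 class is accepting.
6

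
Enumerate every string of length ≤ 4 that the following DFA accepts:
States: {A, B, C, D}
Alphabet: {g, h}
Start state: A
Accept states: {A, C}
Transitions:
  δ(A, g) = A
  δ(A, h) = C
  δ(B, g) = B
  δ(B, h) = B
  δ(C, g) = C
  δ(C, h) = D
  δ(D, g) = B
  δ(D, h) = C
ε, g, h, gg, gh, hg, ggg, ggh, ghg, hgg, hhh, gggg, gggh, gghg, ghgg, ghhh, hggg, hghh, hhhg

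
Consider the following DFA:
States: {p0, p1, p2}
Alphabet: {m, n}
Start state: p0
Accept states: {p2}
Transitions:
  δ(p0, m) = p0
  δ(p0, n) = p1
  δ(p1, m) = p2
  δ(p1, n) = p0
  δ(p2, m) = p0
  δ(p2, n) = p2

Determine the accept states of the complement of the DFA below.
Complement accept states = All states \ Original accept states
= {p0, p1, p2} \ {p2}
{p0, p1}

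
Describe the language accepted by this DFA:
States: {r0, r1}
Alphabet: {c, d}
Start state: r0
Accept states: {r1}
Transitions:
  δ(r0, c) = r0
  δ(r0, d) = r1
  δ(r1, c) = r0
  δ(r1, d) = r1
Testing a few strings:
  'c' → reject
  'dcd' → accept
  'dc' → reject
  'd' → accept
State roles: r0=last symbol not d; r1=last symbol is d
All strings over {c,d} ending with d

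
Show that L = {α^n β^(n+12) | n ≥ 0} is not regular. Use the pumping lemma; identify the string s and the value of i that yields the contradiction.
Assume L is regular with pumping length p. Idea: pumping the α-block breaks the fixed offset of 12.
Choose s = α^p β^(p+12) ∈ L. By the pumping lemma, s = xyz with |xy| ≤ p, |y| > 0, so y = α^k with k ≥ 1. Then xy²z = α^(p+k) β^(p+12). For this to be in L we would need p+12 = (p+k)+12, i.e. k = 0, contradicting k ≥ 1. So xy²z ∉ L.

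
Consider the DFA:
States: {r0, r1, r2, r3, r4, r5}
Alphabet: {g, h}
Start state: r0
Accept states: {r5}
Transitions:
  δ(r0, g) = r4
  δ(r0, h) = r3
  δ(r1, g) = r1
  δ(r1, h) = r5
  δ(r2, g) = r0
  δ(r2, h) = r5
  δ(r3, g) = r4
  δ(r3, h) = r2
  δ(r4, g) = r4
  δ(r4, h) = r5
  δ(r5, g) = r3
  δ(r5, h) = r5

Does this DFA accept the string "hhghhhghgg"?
Processing string "hhghhhghgg":
  r0 --h--> r3
  r3 --h--> r2
  r2 --g--> r0
  r0 --h--> r3
  r3 --h--> r2
  r2 --h--> r5
  r5 --g--> r3
  r3 --h--> r2
  r2 --g--> r0
  r0 --g--> r4
Final state: r4
Accept states: {r5}
No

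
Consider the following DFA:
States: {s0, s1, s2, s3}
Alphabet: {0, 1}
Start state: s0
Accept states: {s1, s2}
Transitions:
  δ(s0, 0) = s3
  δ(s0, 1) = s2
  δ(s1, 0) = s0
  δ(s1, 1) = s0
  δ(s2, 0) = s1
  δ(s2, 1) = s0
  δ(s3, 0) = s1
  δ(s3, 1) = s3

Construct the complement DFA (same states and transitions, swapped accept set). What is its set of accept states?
Complement accept states = All states \ Original accept states
= {s0, s1, s2, s3} \ {s1, s2}
{s0, s3}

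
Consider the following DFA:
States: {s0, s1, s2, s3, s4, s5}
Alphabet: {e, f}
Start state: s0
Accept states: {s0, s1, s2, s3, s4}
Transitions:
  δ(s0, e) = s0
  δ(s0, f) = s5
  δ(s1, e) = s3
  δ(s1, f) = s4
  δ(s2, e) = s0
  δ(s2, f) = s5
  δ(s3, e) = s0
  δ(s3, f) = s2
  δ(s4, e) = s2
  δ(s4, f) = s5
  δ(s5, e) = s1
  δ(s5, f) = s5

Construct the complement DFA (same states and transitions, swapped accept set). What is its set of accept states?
Complement accept states = All states \ Original accept states
= {s0, s1, s2, s3, s4, s5} \ {s0, s1, s2, s3, s4}
{s5}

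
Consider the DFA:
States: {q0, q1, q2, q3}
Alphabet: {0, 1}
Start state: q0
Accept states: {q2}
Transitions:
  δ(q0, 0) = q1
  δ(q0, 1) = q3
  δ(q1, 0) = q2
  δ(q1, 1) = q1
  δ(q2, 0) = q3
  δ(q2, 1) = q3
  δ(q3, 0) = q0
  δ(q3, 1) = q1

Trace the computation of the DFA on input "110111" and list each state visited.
read '1': q0 → q3
  read '1': q3 → q1
  read '0': q1 → q2
  read '1': q2 → q3
  read '1': q3 → q1
  read '1': q1 → q1
q0 -> q3 -> q1 -> q2 -> q3 -> q1 -> q1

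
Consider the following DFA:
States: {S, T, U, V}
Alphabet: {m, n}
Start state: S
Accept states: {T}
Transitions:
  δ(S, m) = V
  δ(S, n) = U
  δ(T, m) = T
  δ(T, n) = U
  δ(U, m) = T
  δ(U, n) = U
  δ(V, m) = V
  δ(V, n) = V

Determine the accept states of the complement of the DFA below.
Complement accept states = All states \ Original accept states
= {S, T, U, V} \ {T}
{S, U, V}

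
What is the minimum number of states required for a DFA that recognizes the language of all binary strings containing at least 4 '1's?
By Myhill–Nerode, count the distinguishable equivalence classes: 5 classes — having seen 0, 1, …, 3, or ≥4 copies of '1'; any two classes i < j (j ≤ 4) are distinguished by the string 1^(4−j), which takes class j to 4 copies (accepted) but leaves class i below 4 (rejected).
5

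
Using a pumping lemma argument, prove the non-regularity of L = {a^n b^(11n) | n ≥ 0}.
Assume L is regular with pumping length p. Idea: pumping the a-block breaks the 1:11 ratio.
Choose s = a^p b^(11p) (length 12p ≥ p). By the pumping lemma, s = xyz with |xy| ≤ p, |y| > 0, so y = a^k with k ≥ 1. Then xy²z = a^(p+k) b^(11p). For this to be in L we would need 11p = 11(p+k), i.e. 11k = 0, contradicting k ≥ 1. So xy²z ∉ L.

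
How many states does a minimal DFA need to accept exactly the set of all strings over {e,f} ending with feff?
By Myhill–Nerode, count the distinguishable equivalence classes: 5 classes — one per longest suffix of the input that is a prefix of 'feff' (lengths 0 through 4); only the length-4 class is accepting.
5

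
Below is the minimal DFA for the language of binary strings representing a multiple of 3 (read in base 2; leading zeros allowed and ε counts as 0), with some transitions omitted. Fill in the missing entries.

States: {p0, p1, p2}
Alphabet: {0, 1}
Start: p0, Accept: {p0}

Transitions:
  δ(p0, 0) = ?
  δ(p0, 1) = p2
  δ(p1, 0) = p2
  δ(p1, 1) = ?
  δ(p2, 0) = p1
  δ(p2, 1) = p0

From the language and accept set, identify what each state tracks — p0: value ≡ 0 (mod 3); p1: value ≡ 2 (mod 3); p2: value ≡ 1 (mod 3).
Each missing δ(q, a) is the state matching the new tracked value after reading a.
δ(p0, 0) = p0; δ(p1, 1) = p1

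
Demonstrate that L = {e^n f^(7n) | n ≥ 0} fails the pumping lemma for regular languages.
Assume L is regular with pumping length p. Idea: pumping the e-block breaks the 1:7 ratio.
Choose s = e^p f^(7p) (length 8p ≥ p). By the pumping lemma, s = xyz with |xy| ≤ p, |y| > 0, so y = e^k with k ≥ 1. Then xy²z = e^(p+k) f^(7p). For this to be in L we would need 7p = 7(p+k), i.e. 7k = 0, contradicting k ≥ 1. So xy²z ∉ L.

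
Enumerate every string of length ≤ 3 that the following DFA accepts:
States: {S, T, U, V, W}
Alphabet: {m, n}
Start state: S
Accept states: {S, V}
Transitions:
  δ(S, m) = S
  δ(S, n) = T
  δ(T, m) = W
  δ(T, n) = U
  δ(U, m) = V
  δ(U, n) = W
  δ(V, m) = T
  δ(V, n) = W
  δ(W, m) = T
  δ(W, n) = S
ε, m, mm, mmm, nmn, nnm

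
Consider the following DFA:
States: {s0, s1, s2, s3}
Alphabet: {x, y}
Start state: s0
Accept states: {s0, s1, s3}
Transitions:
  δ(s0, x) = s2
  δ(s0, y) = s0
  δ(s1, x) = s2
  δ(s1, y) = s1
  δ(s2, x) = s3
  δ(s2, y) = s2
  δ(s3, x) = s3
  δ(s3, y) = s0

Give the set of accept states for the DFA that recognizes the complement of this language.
Complement accept states = All states \ Original accept states
= {s0, s1, s2, s3} \ {s0, s1, s3}
{s2}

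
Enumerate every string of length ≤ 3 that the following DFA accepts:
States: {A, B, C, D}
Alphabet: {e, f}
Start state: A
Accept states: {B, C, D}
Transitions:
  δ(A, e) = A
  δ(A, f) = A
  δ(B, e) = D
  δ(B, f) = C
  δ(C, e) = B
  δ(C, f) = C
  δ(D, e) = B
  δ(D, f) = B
None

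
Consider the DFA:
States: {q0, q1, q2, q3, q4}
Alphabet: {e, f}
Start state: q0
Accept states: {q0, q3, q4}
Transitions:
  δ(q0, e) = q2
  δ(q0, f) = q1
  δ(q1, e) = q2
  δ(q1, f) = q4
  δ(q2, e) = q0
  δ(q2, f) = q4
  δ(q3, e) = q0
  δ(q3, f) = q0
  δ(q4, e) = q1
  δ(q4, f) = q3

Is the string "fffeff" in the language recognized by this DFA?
Processing string "fffeff":
  q0 --f--> q1
  q1 --f--> q4
  q4 --f--> q3
  q3 --e--> q0
  q0 --f--> q1
  q1 --f--> q4
Final state: q4
Accept states: {q0, q3, q4}
Yes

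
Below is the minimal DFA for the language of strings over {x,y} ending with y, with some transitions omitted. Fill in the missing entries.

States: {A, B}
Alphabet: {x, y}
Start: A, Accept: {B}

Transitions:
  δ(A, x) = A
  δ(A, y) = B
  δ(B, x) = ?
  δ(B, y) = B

From the language and accept set, identify what each state tracks — A: last symbol not y; B: last symbol is y.
Each missing δ(q, a) is the state matching the new tracked value after reading a.
δ(B, x) = A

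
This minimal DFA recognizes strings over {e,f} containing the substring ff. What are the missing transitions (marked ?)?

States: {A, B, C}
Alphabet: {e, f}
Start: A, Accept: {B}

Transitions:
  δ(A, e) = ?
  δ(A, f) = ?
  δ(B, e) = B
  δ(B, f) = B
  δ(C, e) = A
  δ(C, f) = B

From the language and accept set, identify what each state tracks — A: no progress toward ff; B: substring ff seen; C: one trailing f.
Each missing δ(q, a) is the state matching the new tracked value after reading a.
δ(A, e) = A; δ(A, f) = C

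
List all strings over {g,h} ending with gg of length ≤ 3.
gg, ggg, hgg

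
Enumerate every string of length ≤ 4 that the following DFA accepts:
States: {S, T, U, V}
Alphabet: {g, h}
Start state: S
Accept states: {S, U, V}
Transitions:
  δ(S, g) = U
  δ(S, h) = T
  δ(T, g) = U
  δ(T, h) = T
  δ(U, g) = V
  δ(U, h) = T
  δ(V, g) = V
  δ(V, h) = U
ε, g, gg, hg, ggg, ggh, ghg, hgg, hhg, gggg, gggh, gghg, ghgg, ghhg, hggg, hggh, hghg, hhgg, hhhg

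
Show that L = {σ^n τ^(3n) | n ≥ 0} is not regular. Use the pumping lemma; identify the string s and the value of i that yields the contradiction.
Assume L is regular with pumping length p. Idea: pumping the σ-block breaks the 1:3 ratio.
Choose s = σ^p τ^(3p) (length 4p ≥ p). By the pumping lemma, s = xyz with |xy| ≤ p, |y| > 0, so y = σ^k with k ≥ 1. Then xy²z = σ^(p+k) τ^(3p). For this to be in L we would need 3p = 3(p+k), i.e. 3k = 0, contradicting k ≥ 1. So xy²z ∉ L.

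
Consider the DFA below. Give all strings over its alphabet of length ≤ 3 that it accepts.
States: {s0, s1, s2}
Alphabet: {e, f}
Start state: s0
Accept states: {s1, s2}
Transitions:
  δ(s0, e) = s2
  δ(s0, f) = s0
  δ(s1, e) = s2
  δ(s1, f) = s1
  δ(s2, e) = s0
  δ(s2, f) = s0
e, fe, eee, efe, ffe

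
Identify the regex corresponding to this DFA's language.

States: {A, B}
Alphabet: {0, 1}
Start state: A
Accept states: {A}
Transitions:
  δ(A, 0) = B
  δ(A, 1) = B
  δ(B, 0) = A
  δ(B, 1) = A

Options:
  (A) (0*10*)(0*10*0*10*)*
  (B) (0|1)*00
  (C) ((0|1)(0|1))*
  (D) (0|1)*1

Check each option against the DFA on short strings; one disagreement eliminates an option:
  (A) (0*10*)(0*10*0*10*)*: on ε the DFA stays in A and accepts (A ∈ Accept), but the regex does not match it → eliminate
  (B) (0|1)*00: on ε the DFA stays in A and accepts (A ∈ Accept), but the regex does not match it → eliminate
  (C) ((0|1)(0|1))*: agrees with the DFA on every string of length ≤ 6
  (D) (0|1)*1: on ε the DFA stays in A and accepts (A ∈ Accept), but the regex does not match it → eliminate
Only (C) is consistent with the DFA.
(C) ((0|1)(0|1))*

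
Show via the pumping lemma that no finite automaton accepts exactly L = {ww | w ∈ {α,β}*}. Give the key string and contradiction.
Assume L is regular with pumping length p. Idea: pumping the leading α-block breaks the equality of the two halves.
Choose s = α^p β α^p β ∈ L (with w = α^p β). |s| = 2p+2 ≥ p. By the pumping lemma, s = xyz with |xy| ≤ p, |y| > 0, so y = α^k with k ≥ 1, in the first α-block. Then xy²z = α^(p+k) β α^p β, of length 2p+2+k. If k is odd this length is odd, so it cannot be of the form ww. If k is even, each half has length p+1+k/2 ≤ p+k, so the first half lies entirely inside the leading α-block and contains no β, while the second half ends in β; the halves differ. Either way xy²z ∉ L.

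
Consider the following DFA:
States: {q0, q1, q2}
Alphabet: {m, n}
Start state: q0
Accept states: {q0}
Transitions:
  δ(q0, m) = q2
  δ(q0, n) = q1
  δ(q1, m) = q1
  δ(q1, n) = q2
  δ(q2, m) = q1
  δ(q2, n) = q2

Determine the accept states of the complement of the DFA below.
Complement accept states = All states \ Original accept states
= {q0, q1, q2} \ {q0}
{q1, q2}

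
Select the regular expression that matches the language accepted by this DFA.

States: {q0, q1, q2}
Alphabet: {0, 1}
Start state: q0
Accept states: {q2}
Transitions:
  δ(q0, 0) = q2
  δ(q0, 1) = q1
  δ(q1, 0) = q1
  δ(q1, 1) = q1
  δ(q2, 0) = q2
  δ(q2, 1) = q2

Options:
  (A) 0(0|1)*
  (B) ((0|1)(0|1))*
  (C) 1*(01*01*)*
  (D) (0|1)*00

Check each option against the DFA on short strings; one disagreement eliminates an option:
  (A) 0(0|1)*: agrees with the DFA on every string of length ≤ 6
  (B) ((0|1)(0|1))*: on ε the DFA stays in q0 and rejects (q0 ∉ Accept), but the regex matches it → eliminate
  (C) 1*(01*01*)*: on ε the DFA stays in q0 and rejects (q0 ∉ Accept), but the regex matches it → eliminate
  (D) (0|1)*00: on '0' the DFA goes q0 → q2 and accepts (q2 ∈ Accept), but the regex does not match it → eliminate
Only (A) is consistent with the DFA.
(A) 0(0|1)*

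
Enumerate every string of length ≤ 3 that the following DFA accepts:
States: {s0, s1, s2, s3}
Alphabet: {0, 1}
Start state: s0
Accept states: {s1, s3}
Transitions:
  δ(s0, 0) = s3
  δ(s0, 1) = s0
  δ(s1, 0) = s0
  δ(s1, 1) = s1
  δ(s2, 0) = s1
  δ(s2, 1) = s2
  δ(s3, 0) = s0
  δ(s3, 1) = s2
0, 10, 000, 010, 110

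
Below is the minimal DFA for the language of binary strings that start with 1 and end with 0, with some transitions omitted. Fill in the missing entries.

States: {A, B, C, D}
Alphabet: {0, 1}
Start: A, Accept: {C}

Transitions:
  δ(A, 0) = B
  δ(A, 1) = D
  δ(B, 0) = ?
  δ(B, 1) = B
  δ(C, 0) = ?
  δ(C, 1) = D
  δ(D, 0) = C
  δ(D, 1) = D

From the language and accept set, identify what each state tracks — A: no input read; B: started with 0 (dead); C: started with 1, last symbol 0; D: started with 1, last symbol 1.
Each missing δ(q, a) is the state matching the new tracked value after reading a.
δ(B, 0) = B; δ(C, 0) = C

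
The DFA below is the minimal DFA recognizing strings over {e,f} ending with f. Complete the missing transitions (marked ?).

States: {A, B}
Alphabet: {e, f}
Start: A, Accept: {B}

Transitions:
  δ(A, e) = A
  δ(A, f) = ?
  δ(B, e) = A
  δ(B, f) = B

From the language and accept set, identify what each state tracks — A: last symbol not f; B: last symbol is f.
Each missing δ(q, a) is the state matching the new tracked value after reading a.
δ(A, f) = B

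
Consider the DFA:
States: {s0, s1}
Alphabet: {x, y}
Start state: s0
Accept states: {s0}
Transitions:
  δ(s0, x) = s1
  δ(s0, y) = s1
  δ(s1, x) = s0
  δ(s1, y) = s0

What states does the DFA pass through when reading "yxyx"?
read 'y': s0 → s1
  read 'x': s1 → s0
  read 'y': s0 → s1
  read 'x': s1 → s0
s0 -> s1 -> s0 -> s1 -> s0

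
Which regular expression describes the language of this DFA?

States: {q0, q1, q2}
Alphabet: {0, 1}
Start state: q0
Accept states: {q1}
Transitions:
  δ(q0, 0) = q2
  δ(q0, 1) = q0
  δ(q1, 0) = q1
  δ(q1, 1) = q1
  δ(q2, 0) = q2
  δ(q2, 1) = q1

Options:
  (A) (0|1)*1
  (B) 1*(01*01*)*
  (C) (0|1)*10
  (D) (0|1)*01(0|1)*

Check each option against the DFA on short strings; one disagreement eliminates an option:
  (A) (0|1)*1: on '1' the DFA goes q0 → q0 and rejects (q0 ∉ Accept), but the regex matches it → eliminate
  (B) 1*(01*01*)*: on ε the DFA stays in q0 and rejects (q0 ∉ Accept), but the regex matches it → eliminate
  (C) (0|1)*10: on '01' the DFA goes q0 → q2 → q1 and accepts (q1 ∈ Accept), but the regex does not match it → eliminate
  (D) (0|1)*01(0|1)*: agrees with the DFA on every string of length ≤ 6
Only (D) is consistent with the DFA.
(D) (0|1)*01(0|1)*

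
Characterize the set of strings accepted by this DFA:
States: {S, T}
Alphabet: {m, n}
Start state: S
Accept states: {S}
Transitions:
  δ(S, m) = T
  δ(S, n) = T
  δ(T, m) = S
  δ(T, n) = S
Testing a few strings:
  'nnm' → reject
  'm' → reject
  'mn' → accept
  'nm' → accept
State roles: S=even length so far; T=odd length so far
All strings over {m,n} of even length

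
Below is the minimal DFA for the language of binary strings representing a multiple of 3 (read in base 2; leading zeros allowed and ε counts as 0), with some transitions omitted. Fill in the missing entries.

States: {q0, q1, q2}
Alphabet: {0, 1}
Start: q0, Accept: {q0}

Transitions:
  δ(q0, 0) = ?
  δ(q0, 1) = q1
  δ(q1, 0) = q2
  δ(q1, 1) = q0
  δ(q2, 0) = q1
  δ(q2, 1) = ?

From the language and accept set, identify what each state tracks — q0: value ≡ 0 (mod 3); q1: value ≡ 1 (mod 3); q2: value ≡ 2 (mod 3).
Each missing δ(q, a) is the state matching the new tracked value after reading a.
δ(q0, 0) = q0; δ(q2, 1) = q2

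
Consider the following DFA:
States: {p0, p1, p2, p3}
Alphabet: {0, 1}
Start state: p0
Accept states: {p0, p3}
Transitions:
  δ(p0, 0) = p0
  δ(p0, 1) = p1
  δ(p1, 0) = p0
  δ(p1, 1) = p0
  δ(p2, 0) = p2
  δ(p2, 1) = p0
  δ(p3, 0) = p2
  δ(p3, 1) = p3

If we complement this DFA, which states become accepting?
Complement accept states = All states \ Original accept states
= {p0, p1, p2, p3} \ {p0, p3}
{p1, p2}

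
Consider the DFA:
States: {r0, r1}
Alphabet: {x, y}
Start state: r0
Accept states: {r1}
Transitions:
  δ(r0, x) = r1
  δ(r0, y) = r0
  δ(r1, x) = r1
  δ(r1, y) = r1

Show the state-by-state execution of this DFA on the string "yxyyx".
read 'y': r0 → r0
  read 'x': r0 → r1
  read 'y': r1 → r1
  read 'y': r1 → r1
  read 'x': r1 → r1
r0 -> r0 -> r1 -> r1 -> r1 -> r1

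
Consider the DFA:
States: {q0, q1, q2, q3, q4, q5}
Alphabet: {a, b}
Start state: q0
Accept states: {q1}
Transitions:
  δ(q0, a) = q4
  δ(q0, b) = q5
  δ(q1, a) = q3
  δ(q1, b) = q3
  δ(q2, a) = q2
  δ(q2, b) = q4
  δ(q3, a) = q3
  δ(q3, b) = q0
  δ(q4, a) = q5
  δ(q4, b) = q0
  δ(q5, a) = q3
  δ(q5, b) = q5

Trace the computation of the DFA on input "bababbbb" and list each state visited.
read 'b': q0 → q5
  read 'a': q5 → q3
  read 'b': q3 → q0
  read 'a': q0 → q4
  read 'b': q4 → q0
  read 'b': q0 → q5
  read 'b': q5 → q5
  read 'b': q5 → q5
q0 -> q5 -> q3 -> q0 -> q4 -> q0 -> q5 -> q5 -> q5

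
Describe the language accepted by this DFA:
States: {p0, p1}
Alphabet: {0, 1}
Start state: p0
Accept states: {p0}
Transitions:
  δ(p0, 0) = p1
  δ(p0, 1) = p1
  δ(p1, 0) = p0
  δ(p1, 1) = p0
Testing a few strings:
  '0' → reject
  '1' → reject
  '111' → reject
  '010' → reject
State roles: p0=even length so far; p1=odd length so far
All binary strings of even length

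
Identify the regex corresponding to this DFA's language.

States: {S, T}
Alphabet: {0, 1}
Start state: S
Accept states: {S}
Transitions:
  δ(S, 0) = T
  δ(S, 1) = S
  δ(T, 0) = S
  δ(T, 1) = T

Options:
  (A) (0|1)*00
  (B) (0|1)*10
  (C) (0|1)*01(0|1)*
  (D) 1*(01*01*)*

Check each option against the DFA on short strings; one disagreement eliminates an option:
  (A) (0|1)*00: on ε the DFA stays in S and accepts (S ∈ Accept), but the regex does not match it → eliminate
  (B) (0|1)*10: on ε the DFA stays in S and accepts (S ∈ Accept), but the regex does not match it → eliminate
  (C) (0|1)*01(0|1)*: on ε the DFA stays in S and accepts (S ∈ Accept), but the regex does not match it → eliminate
  (D) 1*(01*01*)*: agrees with the DFA on every string of length ≤ 6
Only (D) is consistent with the DFA.
(D) 1*(01*01*)*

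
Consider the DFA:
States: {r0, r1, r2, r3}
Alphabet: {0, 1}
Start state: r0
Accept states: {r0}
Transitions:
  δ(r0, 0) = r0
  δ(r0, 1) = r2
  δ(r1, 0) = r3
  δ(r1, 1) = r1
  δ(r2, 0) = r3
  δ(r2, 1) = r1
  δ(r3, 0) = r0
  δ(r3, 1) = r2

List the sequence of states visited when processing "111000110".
read '1': r0 → r2
  read '1': r2 → r1
  read '1': r1 → r1
  read '0': r1 → r3
  read '0': r3 → r0
  read '0': r0 → r0
  read '1': r0 → r2
  read '1': r2 → r1
  read '0': r1 → r3
r0 -> r2 -> r1 -> r1 -> r3 -> r0 -> r0 -> r2 -> r1 -> r3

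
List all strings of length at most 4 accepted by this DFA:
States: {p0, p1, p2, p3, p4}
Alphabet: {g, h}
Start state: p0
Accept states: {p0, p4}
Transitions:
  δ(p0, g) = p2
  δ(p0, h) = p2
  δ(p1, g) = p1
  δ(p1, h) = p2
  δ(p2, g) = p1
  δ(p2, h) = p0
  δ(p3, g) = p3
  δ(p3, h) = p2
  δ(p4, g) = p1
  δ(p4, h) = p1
ε, gh, hh, gghh, ghgh, ghhh, hghh, hhgh, hhhh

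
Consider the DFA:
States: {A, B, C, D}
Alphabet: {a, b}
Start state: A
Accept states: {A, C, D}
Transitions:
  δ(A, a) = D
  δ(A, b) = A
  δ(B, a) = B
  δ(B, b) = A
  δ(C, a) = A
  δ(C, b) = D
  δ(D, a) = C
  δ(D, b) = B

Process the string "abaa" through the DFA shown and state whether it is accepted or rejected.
Processing string "abaa":
  A --a--> D
  D --b--> B
  B --a--> B
  B --a--> B
Final state: B
Accept states: {A, C, D}
No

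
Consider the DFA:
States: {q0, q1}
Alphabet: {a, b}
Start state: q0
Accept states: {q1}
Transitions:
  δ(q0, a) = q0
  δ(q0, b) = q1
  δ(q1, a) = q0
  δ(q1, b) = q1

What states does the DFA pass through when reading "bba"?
read 'b': q0 → q1
  read 'b': q1 → q1
  read 'a': q1 → q0
q0 -> q1 -> q1 -> q0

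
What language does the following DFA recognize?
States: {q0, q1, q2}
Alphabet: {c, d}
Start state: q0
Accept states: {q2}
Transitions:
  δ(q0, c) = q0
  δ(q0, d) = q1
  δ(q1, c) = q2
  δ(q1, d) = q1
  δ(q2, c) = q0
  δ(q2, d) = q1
Testing a few strings:
  'd' → reject
  'dddc' → accept
  'dc' → accept
  'ddd' → reject
State roles: q0=no suffix match; q1=one trailing d; q2=suffix is dc
All strings over {c,d} ending with dc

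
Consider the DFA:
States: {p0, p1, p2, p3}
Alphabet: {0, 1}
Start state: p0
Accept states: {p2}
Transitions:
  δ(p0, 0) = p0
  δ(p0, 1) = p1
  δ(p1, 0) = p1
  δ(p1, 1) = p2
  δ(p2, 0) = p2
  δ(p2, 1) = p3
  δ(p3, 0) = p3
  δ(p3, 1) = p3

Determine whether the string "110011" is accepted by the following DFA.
Processing string "110011":
  p0 --1--> p1
  p1 --1--> p2
  p2 --0--> p2
  p2 --0--> p2
  p2 --1--> p3
  p3 --1--> p3
Final state: p3
Accept states: {p2}
No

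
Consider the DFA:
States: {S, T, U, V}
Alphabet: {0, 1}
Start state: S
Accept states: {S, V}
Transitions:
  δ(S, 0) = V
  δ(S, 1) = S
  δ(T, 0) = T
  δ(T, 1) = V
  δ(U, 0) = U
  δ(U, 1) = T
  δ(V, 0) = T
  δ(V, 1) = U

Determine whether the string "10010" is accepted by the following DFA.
Processing string "10010":
  S --1--> S
  S --0--> V
  V --0--> T
  T --1--> V
  V --0--> T
Final state: T
Accept states: {S, V}
No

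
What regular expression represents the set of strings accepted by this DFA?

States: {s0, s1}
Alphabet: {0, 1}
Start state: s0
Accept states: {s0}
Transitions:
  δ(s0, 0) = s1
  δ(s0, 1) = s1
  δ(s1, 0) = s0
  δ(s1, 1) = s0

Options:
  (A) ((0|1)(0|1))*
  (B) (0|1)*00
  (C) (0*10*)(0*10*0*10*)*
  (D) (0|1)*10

Check each option against the DFA on short strings; one disagreement eliminates an option:
  (A) ((0|1)(0|1))*: agrees with the DFA on every string of length ≤ 6
  (B) (0|1)*00: on ε the DFA stays in s0 and accepts (s0 ∈ Accept), but the regex does not match it → eliminate
  (C) (0*10*)(0*10*0*10*)*: on ε the DFA stays in s0 and accepts (s0 ∈ Accept), but the regex does not match it → eliminate
  (D) (0|1)*10: on ε the DFA stays in s0 and accepts (s0 ∈ Accept), but the regex does not match it → eliminate
Only (A) is consistent with the DFA.
(A) ((0|1)(0|1))*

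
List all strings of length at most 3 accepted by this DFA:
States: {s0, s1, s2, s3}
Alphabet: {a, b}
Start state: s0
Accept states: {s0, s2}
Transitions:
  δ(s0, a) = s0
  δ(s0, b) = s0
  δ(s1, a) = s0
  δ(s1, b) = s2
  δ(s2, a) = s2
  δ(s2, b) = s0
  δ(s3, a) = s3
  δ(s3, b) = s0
ε, a, b, aa, ab, ba, bb, aaa, aab, aba, abb, baa, bab, bba, bbb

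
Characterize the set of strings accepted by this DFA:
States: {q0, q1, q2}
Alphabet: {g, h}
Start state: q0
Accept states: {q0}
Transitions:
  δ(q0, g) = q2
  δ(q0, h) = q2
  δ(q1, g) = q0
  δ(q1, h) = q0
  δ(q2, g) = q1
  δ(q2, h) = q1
Testing a few strings:
  'h' → reject
  'gh' → reject
  'hhhh' → reject
  'ghg' → accept
State roles: q0=length ≡ 0 (mod 3); q1=length ≡ 2 (mod 3); q2=length ≡ 1 (mod 3)
All strings over {g,h} whose length is a multiple of 3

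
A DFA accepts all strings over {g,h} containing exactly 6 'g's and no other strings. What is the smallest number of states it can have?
By Myhill–Nerode, count the distinguishable equivalence classes: 8 classes — having seen 0, 1, …, 6, or >6 copies of 'g'; the count-6 class is the only accepting one and >6 is dead.
8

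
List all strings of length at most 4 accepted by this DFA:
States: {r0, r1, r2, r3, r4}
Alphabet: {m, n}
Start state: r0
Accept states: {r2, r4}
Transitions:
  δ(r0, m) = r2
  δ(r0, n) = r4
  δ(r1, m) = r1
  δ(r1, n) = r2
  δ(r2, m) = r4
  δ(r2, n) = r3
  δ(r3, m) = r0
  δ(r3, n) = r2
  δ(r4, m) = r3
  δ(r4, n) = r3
m, n, mm, mnn, nmn, nnn, mmmn, mmnn, mnmm, mnmn, mnnm, nmmm, nmmn, nmnm, nnmm, nnmn, nnnm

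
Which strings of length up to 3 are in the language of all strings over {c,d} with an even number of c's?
ε, d, cc, dd, ccd, cdc, dcc, ddd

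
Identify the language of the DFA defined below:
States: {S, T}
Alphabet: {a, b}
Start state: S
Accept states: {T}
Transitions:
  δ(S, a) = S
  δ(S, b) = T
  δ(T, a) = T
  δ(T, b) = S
Testing a few strings:
  'bb' → reject
  'aba' → accept
  'aa' → reject
  'a' → reject
State roles: S=even number of b's so far; T=odd number of b's so far
All strings over {a,b} with an odd number of b's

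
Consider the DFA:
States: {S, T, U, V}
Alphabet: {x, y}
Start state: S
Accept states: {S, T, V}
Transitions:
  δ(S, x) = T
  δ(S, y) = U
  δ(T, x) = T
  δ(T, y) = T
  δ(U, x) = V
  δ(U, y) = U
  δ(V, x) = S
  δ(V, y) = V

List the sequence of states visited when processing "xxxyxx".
read 'x': S → T
  read 'x': T → T
  read 'x': T → T
  read 'y': T → T
  read 'x': T → T
  read 'x': T → T
S -> T -> T -> T -> T -> T -> T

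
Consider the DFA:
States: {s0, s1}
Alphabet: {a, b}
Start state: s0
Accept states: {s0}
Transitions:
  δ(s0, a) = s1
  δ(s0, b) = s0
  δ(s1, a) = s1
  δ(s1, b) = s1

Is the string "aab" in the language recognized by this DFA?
Processing string "aab":
  s0 --a--> s1
  s1 --a--> s1
  s1 --b--> s1
Final state: s1
Accept states: {s0}
No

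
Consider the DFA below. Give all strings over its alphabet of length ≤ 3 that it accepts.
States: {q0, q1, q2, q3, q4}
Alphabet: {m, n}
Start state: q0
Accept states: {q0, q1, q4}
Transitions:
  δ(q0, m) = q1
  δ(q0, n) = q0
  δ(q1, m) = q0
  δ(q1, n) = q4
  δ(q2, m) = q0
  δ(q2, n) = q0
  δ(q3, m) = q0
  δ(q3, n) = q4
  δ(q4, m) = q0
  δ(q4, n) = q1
ε, m, n, mm, mn, nm, nn, mmm, mmn, mnm, mnn, nmm, nmn, nnm, nnn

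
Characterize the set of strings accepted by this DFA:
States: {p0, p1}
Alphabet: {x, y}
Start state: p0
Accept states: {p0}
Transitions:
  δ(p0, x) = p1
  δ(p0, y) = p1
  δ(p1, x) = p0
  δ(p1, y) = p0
Testing a few strings:
  'xyx' → reject
  'x' → reject
  'yyx' → reject
  'xyy' → reject
State roles: p0=even length so far; p1=odd length so far
All strings over {x,y} of even length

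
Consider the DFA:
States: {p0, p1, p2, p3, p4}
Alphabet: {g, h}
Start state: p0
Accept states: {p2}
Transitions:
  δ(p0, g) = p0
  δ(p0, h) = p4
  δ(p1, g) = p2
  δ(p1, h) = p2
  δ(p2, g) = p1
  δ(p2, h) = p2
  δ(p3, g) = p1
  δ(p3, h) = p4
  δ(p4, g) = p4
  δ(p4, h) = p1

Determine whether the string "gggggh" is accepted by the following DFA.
Processing string "gggggh":
  p0 --g--> p0
  p0 --g--> p0
  p0 --g--> p0
  p0 --g--> p0
  p0 --g--> p0
  p0 --h--> p4
Final state: p4
Accept states: {p2}
No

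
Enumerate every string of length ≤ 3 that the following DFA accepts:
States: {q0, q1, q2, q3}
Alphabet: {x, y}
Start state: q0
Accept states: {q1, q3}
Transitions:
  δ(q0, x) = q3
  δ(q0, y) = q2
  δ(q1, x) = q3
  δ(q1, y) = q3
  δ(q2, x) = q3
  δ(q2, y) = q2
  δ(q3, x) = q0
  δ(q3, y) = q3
x, xy, yx, xxx, xyy, yxy, yyx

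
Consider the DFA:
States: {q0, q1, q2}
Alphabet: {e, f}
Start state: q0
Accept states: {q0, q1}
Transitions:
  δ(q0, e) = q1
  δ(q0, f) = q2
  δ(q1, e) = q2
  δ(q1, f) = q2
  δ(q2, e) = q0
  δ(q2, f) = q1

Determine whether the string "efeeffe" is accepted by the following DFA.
Processing string "efeeffe":
  q0 --e--> q1
  q1 --f--> q2
  q2 --e--> q0
  q0 --e--> q1
  q1 --f--> q2
  q2 --f--> q1
  q1 --e--> q2
Final state: q2
Accept states: {q0, q1}
No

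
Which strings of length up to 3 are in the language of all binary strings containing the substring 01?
01, 001, 010, 011, 101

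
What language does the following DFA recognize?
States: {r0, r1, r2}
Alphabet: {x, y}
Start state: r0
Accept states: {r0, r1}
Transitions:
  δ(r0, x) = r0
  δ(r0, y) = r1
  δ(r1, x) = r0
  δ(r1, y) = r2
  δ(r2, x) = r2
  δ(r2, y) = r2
Testing a few strings:
  'xy' → accept
  'y' → accept
  'xyxy' → accept
  'yy' → reject
State roles: r0=last symbol not y (ok); r1=last symbol y (ok); r2=saw yy (dead)
All strings over {x,y} with no two consecutive y's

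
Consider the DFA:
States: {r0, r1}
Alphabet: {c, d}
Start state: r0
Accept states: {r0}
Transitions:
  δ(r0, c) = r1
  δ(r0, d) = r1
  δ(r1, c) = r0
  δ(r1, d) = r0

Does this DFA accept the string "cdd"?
Processing string "cdd":
  r0 --c--> r1
  r1 --d--> r0
  r0 --d--> r1
Final state: r1
Accept states: {r0}
No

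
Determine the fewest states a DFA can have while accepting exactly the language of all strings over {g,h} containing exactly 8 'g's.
By Myhill–Nerode, count the distinguishable equivalence classes: 10 classes — having seen 0, 1, …, 8, or >8 copies of 'g'; the count-8 class is the only accepting one and >8 is dead.
10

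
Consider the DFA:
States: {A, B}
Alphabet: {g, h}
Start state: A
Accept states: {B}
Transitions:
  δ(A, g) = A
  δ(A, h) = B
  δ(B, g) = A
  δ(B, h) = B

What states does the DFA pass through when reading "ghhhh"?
read 'g': A → A
  read 'h': A → B
  read 'h': B → B
  read 'h': B → B
  read 'h': B → B
A -> A -> B -> B -> B -> B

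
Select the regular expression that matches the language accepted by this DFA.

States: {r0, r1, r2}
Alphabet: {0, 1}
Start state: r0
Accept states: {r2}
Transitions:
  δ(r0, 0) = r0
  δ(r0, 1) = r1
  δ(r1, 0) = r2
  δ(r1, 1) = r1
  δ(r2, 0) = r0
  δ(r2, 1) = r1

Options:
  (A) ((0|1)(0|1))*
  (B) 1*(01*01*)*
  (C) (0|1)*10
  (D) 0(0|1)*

Check each option against the DFA on short strings; one disagreement eliminates an option:
  (A) ((0|1)(0|1))*: on ε the DFA stays in r0 and rejects (r0 ∉ Accept), but the regex matches it → eliminate
  (B) 1*(01*01*)*: on ε the DFA stays in r0 and rejects (r0 ∉ Accept), but the regex matches it → eliminate
  (C) (0|1)*10: agrees with the DFA on every string of length ≤ 6
  (D) 0(0|1)*: on '0' the DFA goes r0 → r0 and rejects (r0 ∉ Accept), but the regex matches it → eliminate
Only (C) is consistent with the DFA.
(C) (0|1)*10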